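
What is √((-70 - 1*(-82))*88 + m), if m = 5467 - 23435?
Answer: 4*I*√1057 ≈ 130.05*I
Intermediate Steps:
m = -17968
√((-70 - 1*(-82))*88 + m) = √((-70 - 1*(-82))*88 - 17968) = √((-70 + 82)*88 - 17968) = √(12*88 - 17968) = √(1056 - 17968) = √(-16912) = 4*I*√1057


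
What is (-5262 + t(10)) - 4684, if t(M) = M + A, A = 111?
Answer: -9825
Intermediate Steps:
t(M) = 111 + M (t(M) = M + 111 = 111 + M)
(-5262 + t(10)) - 4684 = (-5262 + (111 + 10)) - 4684 = (-5262 + 121) - 4684 = -5141 - 4684 = -9825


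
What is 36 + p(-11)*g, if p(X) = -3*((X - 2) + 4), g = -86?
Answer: -2286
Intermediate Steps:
p(X) = -6 - 3*X (p(X) = -3*((-2 + X) + 4) = -3*(2 + X) = -6 - 3*X)
36 + p(-11)*g = 36 + (-6 - 3*(-11))*(-86) = 36 + (-6 + 33)*(-86) = 36 + 27*(-86) = 36 - 2322 = -2286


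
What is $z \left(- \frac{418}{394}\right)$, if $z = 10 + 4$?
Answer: $- \frac{2926}{197} \approx -14.853$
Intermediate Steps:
$z = 14$
$z \left(- \frac{418}{394}\right) = 14 \left(- \frac{418}{394}\right) = 14 \left(\left(-418\right) \frac{1}{394}\right) = 14 \left(- \frac{209}{197}\right) = - \frac{2926}{197}$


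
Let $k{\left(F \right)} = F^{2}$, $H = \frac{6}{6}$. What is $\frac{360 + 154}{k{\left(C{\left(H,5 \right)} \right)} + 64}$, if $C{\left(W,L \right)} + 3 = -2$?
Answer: $\frac{514}{89} \approx 5.7753$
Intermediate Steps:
$H = 1$ ($H = 6 \cdot \frac{1}{6} = 1$)
$C{\left(W,L \right)} = -5$ ($C{\left(W,L \right)} = -3 - 2 = -5$)
$\frac{360 + 154}{k{\left(C{\left(H,5 \right)} \right)} + 64} = \frac{360 + 154}{\left(-5\right)^{2} + 64} = \frac{514}{25 + 64} = \frac{514}{89}$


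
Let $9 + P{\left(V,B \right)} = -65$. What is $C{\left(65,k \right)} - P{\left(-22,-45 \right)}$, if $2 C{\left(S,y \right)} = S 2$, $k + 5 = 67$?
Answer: $139$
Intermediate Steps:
$k = 62$ ($k = -5 + 67 = 62$)
$C{\left(S,y \right)} = S$ ($C{\left(S,y \right)} = \frac{S 2}{2} = \frac{2 S}{2} = S$)
$P{\left(V,B \right)} = -74$ ($P{\left(V,B \right)} = -9 - 65 = -74$)
$C{\left(65,k \right)} - P{\left(-22,-45 \right)} = 65 - -74 = 65 + 74 = 139$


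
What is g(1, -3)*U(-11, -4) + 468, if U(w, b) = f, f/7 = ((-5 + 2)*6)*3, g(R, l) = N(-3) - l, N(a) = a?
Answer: 468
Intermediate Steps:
g(R, l) = -3 - l
f = -378 (f = 7*(((-5 + 2)*6)*3) = 7*(-3*6*3) = 7*(-18*3) = 7*(-54) = -378)
U(w, b) = -378
g(1, -3)*U(-11, -4) + 468 = (-3 - 1*(-3))*(-378) + 468 = (-3 + 3)*(-378) + 468 = 0*(-378) + 468 = 0 + 468 = 468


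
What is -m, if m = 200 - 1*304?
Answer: 104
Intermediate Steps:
m = -104 (m = 200 - 304 = -104)
-m = -1*(-104) = 104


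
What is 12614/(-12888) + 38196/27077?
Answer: 75360385/174484188 ≈ 0.43190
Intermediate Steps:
12614/(-12888) + 38196/27077 = 12614*(-1/12888) + 38196*(1/27077) = -6307/6444 + 38196/27077 = 75360385/174484188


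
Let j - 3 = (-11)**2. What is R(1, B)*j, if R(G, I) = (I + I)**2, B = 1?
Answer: 496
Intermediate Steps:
j = 124 (j = 3 + (-11)**2 = 3 + 121 = 124)
R(G, I) = 4*I**2 (R(G, I) = (2*I)**2 = 4*I**2)
R(1, B)*j = (4*1**2)*124 = (4*1)*124 = 4*124 = 496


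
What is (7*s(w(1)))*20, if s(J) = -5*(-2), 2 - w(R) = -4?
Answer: 1400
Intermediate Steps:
w(R) = 6 (w(R) = 2 - 1*(-4) = 2 + 4 = 6)
s(J) = 10
(7*s(w(1)))*20 = (7*10)*20 = 70*20 = 1400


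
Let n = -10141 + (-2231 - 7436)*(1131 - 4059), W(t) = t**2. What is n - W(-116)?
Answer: 28281379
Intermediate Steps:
n = 28294835 (n = -10141 - 9667*(-2928) = -10141 + 28304976 = 28294835)
n - W(-116) = 28294835 - 1*(-116)**2 = 28294835 - 1*13456 = 28294835 - 13456 = 28281379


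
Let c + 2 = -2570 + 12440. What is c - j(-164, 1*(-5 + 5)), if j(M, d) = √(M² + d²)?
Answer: 9704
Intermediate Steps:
c = 9868 (c = -2 + (-2570 + 12440) = -2 + 9870 = 9868)
c - j(-164, 1*(-5 + 5)) = 9868 - √((-164)² + (1*(-5 + 5))²) = 9868 - √(26896 + (1*0)²) = 9868 - √(26896 + 0²) = 9868 - √(26896 + 0) = 9868 - √26896 = 9868 - 1*164 = 9868 - 164 = 9704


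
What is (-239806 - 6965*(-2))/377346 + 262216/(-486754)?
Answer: -17407683770/15306222907 ≈ -1.1373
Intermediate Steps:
(-239806 - 6965*(-2))/377346 + 262216/(-486754) = (-239806 - 1*(-13930))*(1/377346) + 262216*(-1/486754) = (-239806 + 13930)*(1/377346) - 131108/243377 = -225876*1/377346 - 131108/243377 = -37646/62891 - 131108/243377 = -17407683770/15306222907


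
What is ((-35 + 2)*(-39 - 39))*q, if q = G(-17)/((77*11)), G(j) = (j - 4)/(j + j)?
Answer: 351/187 ≈ 1.8770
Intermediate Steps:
G(j) = (-4 + j)/(2*j) (G(j) = (-4 + j)/((2*j)) = (-4 + j)*(1/(2*j)) = (-4 + j)/(2*j))
q = 3/4114 (q = ((½)*(-4 - 17)/(-17))/((77*11)) = ((½)*(-1/17)*(-21))/847 = (21/34)*(1/847) = 3/4114 ≈ 0.00072922)
((-35 + 2)*(-39 - 39))*q = ((-35 + 2)*(-39 - 39))*(3/4114) = -33*(-78)*(3/4114) = 2574*(3/4114) = 351/187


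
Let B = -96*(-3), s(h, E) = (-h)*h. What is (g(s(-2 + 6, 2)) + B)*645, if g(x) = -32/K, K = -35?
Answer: 1304448/7 ≈ 1.8635e+5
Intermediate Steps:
s(h, E) = -h**2
B = 288
g(x) = 32/35 (g(x) = -32/(-35) = -32*(-1/35) = 32/35)
(g(s(-2 + 6, 2)) + B)*645 = (32/35 + 288)*645 = (10112/35)*645 = 1304448/7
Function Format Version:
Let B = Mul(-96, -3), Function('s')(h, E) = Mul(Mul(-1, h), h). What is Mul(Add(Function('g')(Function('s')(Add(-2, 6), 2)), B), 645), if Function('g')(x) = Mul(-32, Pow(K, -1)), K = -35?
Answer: Rational(1304448, 7) ≈ 1.8635e+5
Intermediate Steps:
Function('s')(h, E) = Mul(-1, Pow(h, 2))
B = 288
Function('g')(x) = Rational(32, 35) (Function('g')(x) = Mul(-32, Pow(-35, -1)) = Mul(-32, Rational(-1, 35)) = Rational(32, 35))
Mul(Add(Function('g')(Function('s')(Add(-2, 6), 2)), B), 645) = Mul(Add(Rational(32, 35), 288), 645) = Mul(Rational(10112, 35), 645) = Rational(1304448, 7)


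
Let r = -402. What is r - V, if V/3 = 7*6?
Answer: -528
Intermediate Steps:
V = 126 (V = 3*(7*6) = 3*42 = 126)
r - V = -402 - 1*126 = -402 - 126 = -528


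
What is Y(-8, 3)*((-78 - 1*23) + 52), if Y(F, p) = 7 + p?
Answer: -490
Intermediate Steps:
Y(-8, 3)*((-78 - 1*23) + 52) = (7 + 3)*((-78 - 1*23) + 52) = 10*((-78 - 23) + 52) = 10*(-101 + 52) = 10*(-49) = -490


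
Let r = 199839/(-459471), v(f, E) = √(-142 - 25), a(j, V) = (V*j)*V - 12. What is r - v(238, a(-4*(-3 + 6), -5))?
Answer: -66613/153157 - I*√167 ≈ -0.43493 - 12.923*I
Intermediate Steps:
a(j, V) = -12 + j*V² (a(j, V) = j*V² - 12 = -12 + j*V²)
v(f, E) = I*√167 (v(f, E) = √(-167) = I*√167)
r = -66613/153157 (r = 199839*(-1/459471) = -66613/153157 ≈ -0.43493)
r - v(238, a(-4*(-3 + 6), -5)) = -66613/153157 - I*√167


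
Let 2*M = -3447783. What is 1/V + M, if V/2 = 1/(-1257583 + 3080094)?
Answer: -812636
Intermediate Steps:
M = -3447783/2 (M = (1/2)*(-3447783) = -3447783/2 ≈ -1.7239e+6)
V = 2/1822511 (V = 2/(-1257583 + 3080094) = 2/1822511 ≈ 1.0974e-6)
1/V + M = 1/(2/1822511) - 3447783/2 = 1822511/2 - 3447783/2 = -812636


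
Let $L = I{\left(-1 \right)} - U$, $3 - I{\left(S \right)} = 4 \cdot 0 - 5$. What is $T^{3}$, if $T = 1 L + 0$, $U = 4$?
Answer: $64$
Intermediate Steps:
$I{\left(S \right)} = 8$ ($I{\left(S \right)} = 3 - \left(4 \cdot 0 - 5\right) = 3 - \left(0 - 5\right) = 3 - -5 = 3 + 5 = 8$)
$L = 4$ ($L = 8 - 4 = 4$)
$T = 4$ ($T = 1 \cdot 4 + 0 = 4 + 0 = 4$)
$T^{3} = 4^{3} = 64$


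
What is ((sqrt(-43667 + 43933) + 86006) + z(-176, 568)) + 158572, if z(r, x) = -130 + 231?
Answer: 244679 + sqrt(266) ≈ 2.4470e+5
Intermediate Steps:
z(r, x) = 101
((sqrt(-43667 + 43933) + 86006) + z(-176, 568)) + 158572 = ((sqrt(-43667 + 43933) + 86006) + 101) + 158572 = ((sqrt(266) + 86006) + 101) + 158572 = ((86006 + sqrt(266)) + 101) + 158572 = (86107 + sqrt(266)) + 158572 = 244679 + sqrt(266)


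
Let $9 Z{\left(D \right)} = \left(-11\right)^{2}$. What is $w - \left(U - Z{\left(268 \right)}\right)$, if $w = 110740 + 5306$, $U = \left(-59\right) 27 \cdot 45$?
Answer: $\frac{1689700}{9} \approx 1.8774 \cdot 10^{5}$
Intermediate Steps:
$U = -71685$ ($U = \left(-1593\right) 45 = -71685$)
$Z{\left(D \right)} = \frac{121}{9}$ ($Z{\left(D \right)} = \frac{\left(-11\right)^{2}}{9} = \frac{1}{9} \cdot 121 = \frac{121}{9}$)
$w = 116046$
$w - \left(U - Z{\left(268 \right)}\right) = 116046 - \left(-71685 - \frac{121}{9}\right) = 116046 - - \frac{645286}{9} = 116046 + \frac{645286}{9} = \frac{1689700}{9}$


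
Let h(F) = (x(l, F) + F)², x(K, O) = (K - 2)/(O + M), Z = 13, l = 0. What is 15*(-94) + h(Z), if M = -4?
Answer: -100985/81 ≈ -1246.7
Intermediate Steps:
x(K, O) = (-2 + K)/(-4 + O) (x(K, O) = (K - 2)/(O - 4) = (-2 + K)/(-4 + O))
h(F) = (F - 2/(-4 + F))² (h(F) = ((-2 + 0)/(-4 + F) + F)² = (-2/(-4 + F) + F)² = (F - 2/(-4 + F))²)
15*(-94) + h(Z) = 15*(-94) + (-2 + 13*(-4 + 13))²/(-4 + 13)² = -1410 + (-2 + 13*9)²/9² = -1410 + (-2 + 117)²/81 = -1410 + (1/81)*115² = -1410 + (1/81)*13225 = -1410 + 13225/81 = -100985/81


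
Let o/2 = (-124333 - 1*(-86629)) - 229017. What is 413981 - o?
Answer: 947423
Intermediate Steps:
o = -533442 (o = 2*((-124333 - 1*(-86629)) - 229017) = 2*((-124333 + 86629) - 229017) = 2*(-37704 - 229017) = 2*(-266721) = -533442)
413981 - o = 413981 - 1*(-533442) = 413981 + 533442 = 947423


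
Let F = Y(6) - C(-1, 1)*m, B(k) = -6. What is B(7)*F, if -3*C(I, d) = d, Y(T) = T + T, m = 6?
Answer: -84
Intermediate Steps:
Y(T) = 2*T
C(I, d) = -d/3
F = 14 (F = 2*6 - (-⅓*1)*6 = 12 - (-1)*6/3 = 12 - 1*(-2) = 12 + 2 = 14)
B(7)*F = -6*14 = -84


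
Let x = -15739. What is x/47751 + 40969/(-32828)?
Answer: -2472990611/1567569828 ≈ -1.5776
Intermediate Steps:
x/47751 + 40969/(-32828) = -15739/47751 + 40969/(-32828) = -15739*1/47751 + 40969*(-1/32828) = -15739/47751 - 40969/32828 = -2472990611/1567569828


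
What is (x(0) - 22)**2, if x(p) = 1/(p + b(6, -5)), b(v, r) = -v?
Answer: 17689/36 ≈ 491.36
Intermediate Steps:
x(p) = 1/(-6 + p) (x(p) = 1/(p - 1*6) = 1/(p - 6) = 1/(-6 + p))
(x(0) - 22)**2 = (1/(-6 + 0) - 22)**2 = (1/(-6) - 22)**2 = (-1/6 - 22)**2 = (-133/6)**2 = 17689/36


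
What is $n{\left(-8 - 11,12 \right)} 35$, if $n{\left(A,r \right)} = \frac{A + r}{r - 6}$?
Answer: $- \frac{245}{6} \approx -40.833$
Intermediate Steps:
$n{\left(A,r \right)} = \frac{A + r}{-6 + r}$
$n{\left(-8 - 11,12 \right)} 35 = \frac{\left(-8 - 11\right) + 12}{-6 + 12} \cdot 35 = \frac{\left(-8 - 11\right) + 12}{6} \cdot 35 = \frac{-19 + 12}{6} \cdot 35 = \frac{1}{6} \left(-7\right) 35 = \left(- \frac{7}{6}\right) 35 = - \frac{245}{6}$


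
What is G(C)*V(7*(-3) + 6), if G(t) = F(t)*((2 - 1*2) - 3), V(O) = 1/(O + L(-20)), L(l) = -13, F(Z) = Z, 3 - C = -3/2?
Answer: 27/56 ≈ 0.48214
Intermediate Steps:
C = 9/2 (C = 3 - (-3)/2 = 3 - 1*(-3/2) = 3 + 3/2 = 9/2 ≈ 4.5000)
V(O) = 1/(-13 + O) (V(O) = 1/(O - 13) = 1/(-13 + O))
G(t) = -3*t (G(t) = t*((2 - 1*2) - 3) = t*((2 - 2) - 3) = t*(0 - 3) = t*(-3) = -3*t)
G(C)*V(7*(-3) + 6) = (-3*9/2)/(-13 + (7*(-3) + 6)) = -27/(2*(-13 + (-21 + 6))) = -27/(2*(-13 - 15)) = -27/2/(-28) = -27/2*(-1/28) = 27/56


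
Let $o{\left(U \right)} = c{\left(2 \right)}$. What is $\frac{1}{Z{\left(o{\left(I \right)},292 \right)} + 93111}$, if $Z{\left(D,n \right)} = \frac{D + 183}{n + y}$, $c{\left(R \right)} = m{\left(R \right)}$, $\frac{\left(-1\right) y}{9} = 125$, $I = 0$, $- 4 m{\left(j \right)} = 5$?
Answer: $\frac{3332}{310245125} \approx 1.074 \cdot 10^{-5}$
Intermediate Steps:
$m{\left(j \right)} = - \frac{5}{4}$ ($m{\left(j \right)} = \left(- \frac{1}{4}\right) 5 = - \frac{5}{4}$)
$y = -1125$ ($y = \left(-9\right) 125 = -1125$)
$c{\left(R \right)} = - \frac{5}{4}$
$o{\left(U \right)} = - \frac{5}{4}$
$Z{\left(D,n \right)} = \frac{183 + D}{-1125 + n}$ ($Z{\left(D,n \right)} = \frac{D + 183}{n - 1125} = \frac{183 + D}{-1125 + n}$)
$\frac{1}{Z{\left(o{\left(I \right)},292 \right)} + 93111} = \frac{1}{\frac{183 - \frac{5}{4}}{-1125 + 292} + 93111} = \frac{1}{\frac{1}{-833} \cdot \frac{727}{4} + 93111} = \frac{1}{\left(- \frac{1}{833}\right) \frac{727}{4} + 93111} = \frac{1}{- \frac{727}{3332} + 93111} = \frac{1}{\frac{310245125}{3332}} = \frac{3332}{310245125}$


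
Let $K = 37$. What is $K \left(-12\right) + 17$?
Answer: $-427$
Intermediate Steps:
$K \left(-12\right) + 17 = 37 \left(-12\right) + 17 = -444 + 17 = -427$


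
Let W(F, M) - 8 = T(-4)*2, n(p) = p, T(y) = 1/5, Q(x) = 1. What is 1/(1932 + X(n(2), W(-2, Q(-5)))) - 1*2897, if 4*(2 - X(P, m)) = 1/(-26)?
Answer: -582693785/201137 ≈ -2897.0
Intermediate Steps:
T(y) = 1/5
W(F, M) = 42/5 (W(F, M) = 8 + (1/5)*2 = 8 + 2/5 = 42/5)
X(P, m) = 209/104 (X(P, m) = 2 - 1/4/(-26) = 2 - 1/4*(-1/26) = 2 + 1/104 = 209/104)
1/(1932 + X(n(2), W(-2, Q(-5)))) - 1*2897 = 1/(1932 + 209/104) - 1*2897 = 1/(201137/104) - 2897 = 104/201137 - 2897 = -582693785/201137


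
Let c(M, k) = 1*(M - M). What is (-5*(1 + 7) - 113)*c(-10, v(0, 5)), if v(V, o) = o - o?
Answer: 0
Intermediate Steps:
v(V, o) = 0
c(M, k) = 0 (c(M, k) = 1*0 = 0)
(-5*(1 + 7) - 113)*c(-10, v(0, 5)) = (-5*(1 + 7) - 113)*0 = (-5*8 - 113)*0 = (-40 - 113)*0 = -153*0 = 0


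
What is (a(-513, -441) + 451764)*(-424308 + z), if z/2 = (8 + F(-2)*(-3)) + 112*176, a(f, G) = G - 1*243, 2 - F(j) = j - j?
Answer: -173611670400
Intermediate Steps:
F(j) = 2 (F(j) = 2 - (j - j) = 2 - 1*0 = 2 + 0 = 2)
a(f, G) = -243 + G (a(f, G) = G - 243 = -243 + G)
z = 39428 (z = 2*((8 + 2*(-3)) + 112*176) = 2*((8 - 6) + 19712) = 2*(2 + 19712) = 2*19714 = 39428)
(a(-513, -441) + 451764)*(-424308 + z) = ((-243 - 441) + 451764)*(-424308 + 39428) = (-684 + 451764)*(-384880) = 451080*(-384880) = -173611670400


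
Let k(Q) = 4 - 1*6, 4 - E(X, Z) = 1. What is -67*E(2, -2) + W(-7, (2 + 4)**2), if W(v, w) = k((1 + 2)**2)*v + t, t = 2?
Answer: -185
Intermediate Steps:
E(X, Z) = 3 (E(X, Z) = 4 - 1*1 = 4 - 1 = 3)
k(Q) = -2 (k(Q) = 4 - 6 = -2)
W(v, w) = 2 - 2*v (W(v, w) = -2*v + 2 = 2 - 2*v)
-67*E(2, -2) + W(-7, (2 + 4)**2) = -67*3 + (2 - 2*(-7)) = -201 + (2 + 14) = -201 + 16 = -185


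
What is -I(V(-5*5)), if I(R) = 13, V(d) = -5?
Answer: -13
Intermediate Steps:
-I(V(-5*5)) = -1*13 = -13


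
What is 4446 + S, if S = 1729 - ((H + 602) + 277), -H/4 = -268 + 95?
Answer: 4604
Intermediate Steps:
H = 692 (H = -4*(-268 + 95) = -4*(-173) = 692)
S = 158 (S = 1729 - ((692 + 602) + 277) = 1729 - (1294 + 277) = 1729 - 1*1571 = 1729 - 1571 = 158)
4446 + S = 4446 + 158 = 4604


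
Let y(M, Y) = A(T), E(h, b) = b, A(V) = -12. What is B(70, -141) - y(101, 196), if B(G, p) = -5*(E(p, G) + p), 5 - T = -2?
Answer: 367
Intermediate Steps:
T = 7 (T = 5 - 1*(-2) = 5 + 2 = 7)
B(G, p) = -5*G - 5*p (B(G, p) = -5*(G + p) = -5*G - 5*p)
y(M, Y) = -12
B(70, -141) - y(101, 196) = (-5*70 - 5*(-141)) - 1*(-12) = (-350 + 705) + 12 = 355 + 12 = 367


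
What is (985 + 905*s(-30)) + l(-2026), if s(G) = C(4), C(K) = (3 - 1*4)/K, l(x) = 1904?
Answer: 10651/4 ≈ 2662.8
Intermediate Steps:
C(K) = -1/K (C(K) = (3 - 4)/K = -1/K)
s(G) = -¼ (s(G) = -1/4 = -1*¼ = -¼)
(985 + 905*s(-30)) + l(-2026) = (985 + 905*(-¼)) + 1904 = (985 - 905/4) + 1904 = 3035/4 + 1904 = 10651/4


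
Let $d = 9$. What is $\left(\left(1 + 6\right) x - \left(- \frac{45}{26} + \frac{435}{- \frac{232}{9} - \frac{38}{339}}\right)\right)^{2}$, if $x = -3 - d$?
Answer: $\frac{5021543174400}{1171624441} \approx 4286.0$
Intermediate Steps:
$x = -12$ ($x = -3 - 9 = -12$)
$\left(\left(1 + 6\right) x - \left(- \frac{45}{26} + \frac{435}{- \frac{232}{9} - \frac{38}{339}}\right)\right)^{2} = \left(\left(1 + 6\right) \left(-12\right) - \left(- \frac{45}{26} + \frac{435}{- \frac{232}{9} - \frac{38}{339}}\right)\right)^{2} = \left(7 \left(-12\right) - \left(- \frac{45}{26} + \frac{435}{\left(-232\right) \frac{1}{9} - \frac{38}{339}}\right)\right)^{2} = \left(-84 - \left(- \frac{45}{26} + \frac{435}{- \frac{232}{9} - \frac{38}{339}}\right)\right)^{2} = \left(-84 - \left(- \frac{45}{26} + \frac{435}{- \frac{26330}{1017}}\right)\right)^{2} = \left(-84 + \left(\left(-435\right) \left(- \frac{1017}{26330}\right) + \frac{45}{26}\right)\right)^{2} = \left(-84 + \left(\frac{88479}{5266} + \frac{45}{26}\right)\right)^{2} = \left(-84 + \frac{634356}{34229}\right)^{2} = \left(- \frac{2240880}{34229}\right)^{2} = \frac{5021543174400}{1171624441}$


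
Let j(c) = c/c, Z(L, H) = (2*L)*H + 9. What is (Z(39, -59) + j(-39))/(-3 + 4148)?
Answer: -4592/4145 ≈ -1.1078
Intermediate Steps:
Z(L, H) = 9 + 2*H*L (Z(L, H) = 2*H*L + 9 = 9 + 2*H*L)
j(c) = 1
(Z(39, -59) + j(-39))/(-3 + 4148) = ((9 + 2*(-59)*39) + 1)/(-3 + 4148) = ((9 - 4602) + 1)/4145 = (-4593 + 1)*(1/4145) = -4592*1/4145 = -4592/4145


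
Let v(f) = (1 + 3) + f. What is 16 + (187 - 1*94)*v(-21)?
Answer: -1565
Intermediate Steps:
v(f) = 4 + f
16 + (187 - 1*94)*v(-21) = 16 + (187 - 1*94)*(4 - 21) = 16 + (187 - 94)*(-17) = 16 + 93*(-17) = 16 - 1581 = -1565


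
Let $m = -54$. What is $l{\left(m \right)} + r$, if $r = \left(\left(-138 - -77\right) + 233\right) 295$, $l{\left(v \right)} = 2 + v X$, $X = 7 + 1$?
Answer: $50310$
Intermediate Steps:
$X = 8$
$l{\left(v \right)} = 2 + 8 v$ ($l{\left(v \right)} = 2 + v 8 = 2 + 8 v$)
$r = 50740$ ($r = \left(\left(-138 + 77\right) + 233\right) 295 = \left(-61 + 233\right) 295 = 172 \cdot 295 = 50740$)
$l{\left(m \right)} + r = \left(2 + 8 \left(-54\right)\right) + 50740 = \left(2 - 432\right) + 50740 = -430 + 50740 = 50310$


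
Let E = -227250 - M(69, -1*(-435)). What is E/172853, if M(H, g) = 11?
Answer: -227261/172853 ≈ -1.3148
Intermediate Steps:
E = -227261 (E = -227250 - 1*11 = -227250 - 11 = -227261)
E/172853 = -227261/172853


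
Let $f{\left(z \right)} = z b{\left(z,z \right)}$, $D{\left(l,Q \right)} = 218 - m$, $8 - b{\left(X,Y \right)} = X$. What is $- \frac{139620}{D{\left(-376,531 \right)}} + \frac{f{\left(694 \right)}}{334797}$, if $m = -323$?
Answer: $- \frac{47001918584}{181125177} \approx -259.5$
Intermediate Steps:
$b{\left(X,Y \right)} = 8 - X$
$D{\left(l,Q \right)} = 541$ ($D{\left(l,Q \right)} = 218 - -323 = 218 + 323 = 541$)
$f{\left(z \right)} = z \left(8 - z\right)$
$- \frac{139620}{D{\left(-376,531 \right)}} + \frac{f{\left(694 \right)}}{334797} = - \frac{139620}{541} + \frac{694 \left(8 - 694\right)}{334797} = \left(-139620\right) \frac{1}{541} + 694 \left(8 - 694\right) \frac{1}{334797} = - \frac{139620}{541} + 694 \left(-686\right) \frac{1}{334797} = - \frac{139620}{541} - \frac{476084}{334797} = - \frac{47001918584}{181125177}$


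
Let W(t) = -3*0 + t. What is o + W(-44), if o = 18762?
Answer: 18718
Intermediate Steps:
W(t) = t (W(t) = 0 + t = t)
o + W(-44) = 18762 - 44 = 18718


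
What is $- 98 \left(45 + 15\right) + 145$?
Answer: $-5735$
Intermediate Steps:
$- 98 \left(45 + 15\right) + 145 = \left(-98\right) 60 + 145 = -5880 + 145 = -5735$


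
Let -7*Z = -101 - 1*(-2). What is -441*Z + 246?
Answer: -5991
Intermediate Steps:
Z = 99/7 (Z = -(-101 - 1*(-2))/7 = -(-101 + 2)/7 = -⅐*(-99) = 99/7 ≈ 14.143)
-441*Z + 246 = -441*99/7 + 246 = -6237 + 246 = -5991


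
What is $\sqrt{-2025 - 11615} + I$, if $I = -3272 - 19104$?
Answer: $-22376 + 2 i \sqrt{3410} \approx -22376.0 + 116.79 i$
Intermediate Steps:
$I = -22376$
$\sqrt{-2025 - 11615} + I = \sqrt{-2025 - 11615} - 22376 = \sqrt{-13640} - 22376 = 2 i \sqrt{3410} - 22376 = -22376 + 2 i \sqrt{3410}$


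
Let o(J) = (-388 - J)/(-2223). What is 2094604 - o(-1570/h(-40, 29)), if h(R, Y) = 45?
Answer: 41906739050/20007 ≈ 2.0946e+6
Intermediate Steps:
o(J) = 388/2223 + J/2223 (o(J) = (-388 - J)*(-1/2223) = 388/2223 + J/2223)
2094604 - o(-1570/h(-40, 29)) = 2094604 - (388/2223 + (-1570/45)/2223) = 2094604 - (388/2223 + (-1570*1/45)/2223) = 2094604 - (388/2223 + (1/2223)*(-314/9)) = 2094604 - (388/2223 - 314/20007) = 2094604 - 1*3178/20007 = 2094604 - 3178/20007 = 41906739050/20007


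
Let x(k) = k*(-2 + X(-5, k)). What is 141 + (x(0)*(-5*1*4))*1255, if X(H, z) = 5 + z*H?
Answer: 141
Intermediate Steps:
X(H, z) = 5 + H*z
x(k) = k*(3 - 5*k) (x(k) = k*(-2 + (5 - 5*k)) = k*(3 - 5*k))
141 + (x(0)*(-5*1*4))*1255 = 141 + ((0*(3 - 5*0))*(-5*1*4))*1255 = 141 + ((0*(3 + 0))*(-5*4))*1255 = 141 + ((0*3)*(-20))*1255 = 141 + (0*(-20))*1255 = 141 + 0*1255 = 141 + 0 = 141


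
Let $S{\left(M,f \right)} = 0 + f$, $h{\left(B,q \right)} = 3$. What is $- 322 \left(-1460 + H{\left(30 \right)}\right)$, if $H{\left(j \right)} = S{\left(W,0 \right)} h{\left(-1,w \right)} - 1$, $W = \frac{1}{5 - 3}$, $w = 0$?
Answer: $470442$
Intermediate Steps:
$W = \frac{1}{2} \approx 0.5$
$S{\left(M,f \right)} = f$
$H{\left(j \right)} = -1$ ($H{\left(j \right)} = 0 \cdot 3 - 1 = 0 - 1 = -1$)
$- 322 \left(-1460 + H{\left(30 \right)}\right) = - 322 \left(-1460 - 1\right) = \left(-322\right) \left(-1461\right) = 470442$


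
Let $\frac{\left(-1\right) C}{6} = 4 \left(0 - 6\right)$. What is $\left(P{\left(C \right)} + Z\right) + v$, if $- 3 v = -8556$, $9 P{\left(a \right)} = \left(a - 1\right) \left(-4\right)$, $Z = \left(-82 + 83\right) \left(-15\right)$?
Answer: $\frac{24961}{9} \approx 2773.4$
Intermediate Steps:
$Z = -15$ ($Z = 1 \left(-15\right) = -15$)
$C = 144$ ($C = - 6 \cdot 4 \left(0 - 6\right) = - 6 \cdot 4 \left(-6\right) = \left(-6\right) \left(-24\right) = 144$)
$P{\left(a \right)} = \frac{4}{9} - \frac{4 a}{9}$ ($P{\left(a \right)} = \frac{\left(a - 1\right) \left(-4\right)}{9} = \frac{\left(-1 + a\right) \left(-4\right)}{9} = \frac{4 - 4 a}{9} = \frac{4}{9} - \frac{4 a}{9}$)
$v = 2852$ ($v = \left(- \frac{1}{3}\right) \left(-8556\right) = 2852$)
$\left(P{\left(C \right)} + Z\right) + v = \left(\left(\frac{4}{9} - 64\right) - 15\right) + 2852 = \left(- \frac{572}{9} - 15\right) + 2852 = - \frac{707}{9} + 2852 = \frac{24961}{9}$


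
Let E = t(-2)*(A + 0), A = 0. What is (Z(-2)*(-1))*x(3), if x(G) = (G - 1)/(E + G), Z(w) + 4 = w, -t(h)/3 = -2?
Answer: 4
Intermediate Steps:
t(h) = 6 (t(h) = -3*(-2) = 6)
Z(w) = -4 + w
E = 0 (E = 6*(0 + 0) = 6*0 = 0)
x(G) = (-1 + G)/G (x(G) = (G - 1)/(0 + G) = (-1 + G)/G)
(Z(-2)*(-1))*x(3) = ((-4 - 2)*(-1))*((-1 + 3)/3) = (-6*(-1))*((1/3)*2) = 6*(2/3) = 4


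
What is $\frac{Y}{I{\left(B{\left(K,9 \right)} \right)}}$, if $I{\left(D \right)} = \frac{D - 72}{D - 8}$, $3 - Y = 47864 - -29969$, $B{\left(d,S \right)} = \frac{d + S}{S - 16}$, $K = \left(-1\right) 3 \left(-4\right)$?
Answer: $- \frac{171226}{15} \approx -11415.0$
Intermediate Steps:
$K = 12$ ($K = \left(-3\right) \left(-4\right) = 12$)
$B{\left(d,S \right)} = \frac{S + d}{-16 + S}$
$Y = -77830$ ($Y = 3 - \left(47864 - -29969\right) = 3 - \left(47864 + 29969\right) = 3 - 77833 = -77830$)
$I{\left(D \right)} = \frac{-72 + D}{-8 + D}$
$\frac{Y}{I{\left(B{\left(K,9 \right)} \right)}} = - \frac{77830}{\frac{1}{-8 + \frac{9 + 12}{-16 + 9}} \left(-72 + \frac{9 + 12}{-16 + 9}\right)} = - \frac{77830}{\frac{1}{-8 + \frac{1}{-7} \cdot 21} \left(-72 + \frac{1}{-7} \cdot 21\right)} = - \frac{77830}{\frac{1}{-8 - 3} \left(-72 - 3\right)} = - \frac{77830}{\frac{1}{-11} \left(-75\right)} = - \frac{77830}{\left(- \frac{1}{11}\right) \left(-75\right)} = - \frac{77830}{\frac{75}{11}} = \left(-77830\right) \frac{11}{75} = - \frac{171226}{15}$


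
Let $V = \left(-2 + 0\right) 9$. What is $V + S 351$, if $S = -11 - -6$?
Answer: $-1773$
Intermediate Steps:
$V = -18$ ($V = \left(-2\right) 9 = -18$)
$S = -5$ ($S = -11 + 6 = -5$)
$V + S 351 = -18 - 1755 = -1773$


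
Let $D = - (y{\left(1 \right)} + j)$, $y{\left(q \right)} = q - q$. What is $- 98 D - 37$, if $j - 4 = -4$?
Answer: $-37$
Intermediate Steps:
$j = 0$ ($j = 4 - 4 = 0$)
$y{\left(q \right)} = 0$
$D = 0$ ($D = - (0 + 0) = \left(-1\right) 0 = 0$)
$- 98 D - 37 = \left(-98\right) 0 - 37 = 0 - 37 = -37$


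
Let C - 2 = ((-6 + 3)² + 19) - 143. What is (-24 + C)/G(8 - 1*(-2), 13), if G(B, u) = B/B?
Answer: -137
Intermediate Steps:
G(B, u) = 1
C = -113 (C = 2 + (((-6 + 3)² + 19) - 143) = 2 + (((-3)² + 19) - 143) = 2 + ((9 + 19) - 143) = 2 + (28 - 143) = 2 - 115 = -113)
(-24 + C)/G(8 - 1*(-2), 13) = (-24 - 113)/1 = -137*1 = -137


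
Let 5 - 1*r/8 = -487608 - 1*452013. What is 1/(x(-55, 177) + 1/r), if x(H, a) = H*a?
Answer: -7517008/73178072879 ≈ -0.00010272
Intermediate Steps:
r = 7517008 (r = 40 - 8*(-487608 - 1*452013) = 40 - 8*(-487608 - 452013) = 40 - 8*(-939621) = 40 + 7516968 = 7517008)
1/(x(-55, 177) + 1/r) = 1/(-55*177 + 1/7517008) = 1/(-9735 + 1/7517008) = 1/(-73178072879/7517008) = -7517008/73178072879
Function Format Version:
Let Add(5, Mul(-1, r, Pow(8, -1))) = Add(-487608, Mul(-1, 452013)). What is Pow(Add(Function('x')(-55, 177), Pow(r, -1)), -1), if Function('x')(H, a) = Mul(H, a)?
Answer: Rational(-7517008, 73178072879) ≈ -0.00010272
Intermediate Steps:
r = 7517008 (r = Add(40, Mul(-8, Add(-487608, Mul(-1, 452013)))) = Add(40, Mul(-8, Add(-487608, -452013))) = Add(40, Mul(-8, -939621)) = Add(40, 7516968) = 7517008)
Pow(Add(Function('x')(-55, 177), Pow(r, -1)), -1) = Pow(Add(Mul(-55, 177), Pow(7517008, -1)), -1) = Pow(Add(-9735, Rational(1, 7517008)), -1) = Pow(Rational(-73178072879, 7517008), -1) = Rational(-7517008, 73178072879)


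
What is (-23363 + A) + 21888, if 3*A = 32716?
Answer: 28291/3 ≈ 9430.3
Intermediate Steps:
A = 32716/3 (A = (1/3)*32716 = 32716/3 ≈ 10905.)
(-23363 + A) + 21888 = (-23363 + 32716/3) + 21888 = -37373/3 + 21888 = 28291/3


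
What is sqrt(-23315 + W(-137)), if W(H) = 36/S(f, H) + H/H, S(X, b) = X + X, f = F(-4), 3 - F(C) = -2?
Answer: 2*I*sqrt(145690)/5 ≈ 152.68*I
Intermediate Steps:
F(C) = 5 (F(C) = 3 - 1*(-2) = 3 + 2 = 5)
f = 5
S(X, b) = 2*X
W(H) = 23/5 (W(H) = 36/((2*5)) + H/H = 36/10 + 1 = 36*(1/10) + 1 = 18/5 + 1 = 23/5)
sqrt(-23315 + W(-137)) = sqrt(-23315 + 23/5) = sqrt(-116552/5) = 2*I*sqrt(145690)/5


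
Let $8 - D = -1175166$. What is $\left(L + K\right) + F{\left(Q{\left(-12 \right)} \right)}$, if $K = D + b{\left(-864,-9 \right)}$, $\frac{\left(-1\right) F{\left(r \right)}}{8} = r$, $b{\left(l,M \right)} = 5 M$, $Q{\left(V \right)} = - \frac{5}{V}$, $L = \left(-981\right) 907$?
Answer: $\frac{856076}{3} \approx 2.8536 \cdot 10^{5}$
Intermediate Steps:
$L = -889767$
$D = 1175174$ ($D = 8 - -1175166 = 8 + 1175166 = 1175174$)
$F{\left(r \right)} = - 8 r$
$K = 1175129$ ($K = 1175174 + 5 \left(-9\right) = 1175174 - 45 = 1175129$)
$\left(L + K\right) + F{\left(Q{\left(-12 \right)} \right)} = \left(-889767 + 1175129\right) - 8 \left(- \frac{5}{-12}\right) = 285362 - 8 \left(\left(-5\right) \left(- \frac{1}{12}\right)\right) = 285362 - \frac{10}{3} = \frac{856076}{3}$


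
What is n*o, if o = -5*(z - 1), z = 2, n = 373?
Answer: -1865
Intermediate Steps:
o = -5 (o = -5*(2 - 1) = -5*1 = -5)
n*o = 373*(-5) = -1865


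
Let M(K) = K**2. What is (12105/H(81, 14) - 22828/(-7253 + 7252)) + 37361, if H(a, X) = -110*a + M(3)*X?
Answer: 58743119/976 ≈ 60188.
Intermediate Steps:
H(a, X) = -110*a + 9*X (H(a, X) = -110*a + 3**2*X = -110*a + 9*X)
(12105/H(81, 14) - 22828/(-7253 + 7252)) + 37361 = (12105/(-110*81 + 9*14) - 22828/(-7253 + 7252)) + 37361 = (12105/(-8910 + 126) - 22828/(-1)) + 37361 = (12105/(-8784) - 22828*(-1)) + 37361 = (12105*(-1/8784) + 22828) + 37361 = (-1345/976 + 22828) + 37361 = 22278783/976 + 37361 = 58743119/976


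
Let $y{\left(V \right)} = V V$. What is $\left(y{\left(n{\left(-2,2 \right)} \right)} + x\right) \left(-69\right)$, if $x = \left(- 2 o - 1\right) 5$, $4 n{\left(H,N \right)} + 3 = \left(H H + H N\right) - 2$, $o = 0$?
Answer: $\frac{3795}{16} \approx 237.19$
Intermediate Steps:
$n{\left(H,N \right)} = - \frac{5}{4} + \frac{H^{2}}{4} + \frac{H N}{4}$ ($n{\left(H,N \right)} = - \frac{3}{4} + \frac{\left(H H + H N\right) - 2}{4} = - \frac{3}{4} + \frac{\left(H^{2} + H N\right) - 2}{4} = - \frac{3}{4} + \frac{-2 + H^{2} + H N}{4} = - \frac{3}{4} + \left(- \frac{1}{2} + \frac{H^{2}}{4} + \frac{H N}{4}\right) = - \frac{5}{4} + \frac{H^{2}}{4} + \frac{H N}{4}$)
$y{\left(V \right)} = V^{2}$
$x = -5$ ($x = \left(\left(-2\right) 0 - 1\right) 5 = \left(0 - 1\right) 5 = \left(-1\right) 5 = -5$)
$\left(y{\left(n{\left(-2,2 \right)} \right)} + x\right) \left(-69\right) = \left(\left(- \frac{5}{4} + \frac{\left(-2\right)^{2}}{4} + \frac{1}{4} \left(-2\right) 2\right)^{2} - 5\right) \left(-69\right) = \left(\left(- \frac{5}{4} + \frac{1}{4} \cdot 4 - 1\right)^{2} - 5\right) \left(-69\right) = \left(\left(- \frac{5}{4} + 1 - 1\right)^{2} - 5\right) \left(-69\right) = \left(\left(- \frac{5}{4}\right)^{2} - 5\right) \left(-69\right) = \left(\frac{25}{16} - 5\right) \left(-69\right) = \left(- \frac{55}{16}\right) \left(-69\right) = \frac{3795}{16}$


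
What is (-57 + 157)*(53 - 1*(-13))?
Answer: 6600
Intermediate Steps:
(-57 + 157)*(53 - 1*(-13)) = 100*(53 + 13) = 100*66 = 6600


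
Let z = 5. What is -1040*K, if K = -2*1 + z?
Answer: -3120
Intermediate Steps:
K = 3 (K = -2*1 + 5 = -2 + 5 = 3)
-1040*K = -1040*3 = -3120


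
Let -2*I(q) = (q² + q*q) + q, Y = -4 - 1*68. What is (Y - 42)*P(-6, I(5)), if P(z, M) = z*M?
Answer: -18810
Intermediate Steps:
Y = -72 (Y = -4 - 68 = -72)
I(q) = -q² - q/2 (I(q) = -((q² + q*q) + q)/2 = -((q² + q²) + q)/2 = -(2*q² + q)/2 = -(q + 2*q²)/2 = -q² - q/2)
P(z, M) = M*z
(Y - 42)*P(-6, I(5)) = (-72 - 42)*(-1*5*(½ + 5)*(-6)) = -114*(-1*5*11/2)*(-6) = -(-3135)*(-6) = -114*165 = -18810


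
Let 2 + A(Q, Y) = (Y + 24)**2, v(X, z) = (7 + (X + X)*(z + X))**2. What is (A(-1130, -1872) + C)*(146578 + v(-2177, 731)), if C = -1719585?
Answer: 67207315925584952303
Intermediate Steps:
v(X, z) = (7 + 2*X*(X + z))**2 (v(X, z) = (7 + (2*X)*(X + z))**2 = (7 + 2*X*(X + z))**2)
A(Q, Y) = -2 + (24 + Y)**2 (A(Q, Y) = -2 + (Y + 24)**2 = -2 + (24 + Y)**2)
(A(-1130, -1872) + C)*(146578 + v(-2177, 731)) = ((-2 + (24 - 1872)**2) - 1719585)*(146578 + (7 + 2*(-2177)**2 + 2*(-2177)*731)**2) = ((-2 + (-1848)**2) - 1719585)*(146578 + (7 + 2*4739329 - 3182774)**2) = ((-2 + 3415104) - 1719585)*(146578 + (7 + 9478658 - 3182774)**2) = (3415102 - 1719585)*(146578 + 6295891**2) = 1695517*(146578 + 39638243483881) = 1695517*39638243630459 = 67207315925584952303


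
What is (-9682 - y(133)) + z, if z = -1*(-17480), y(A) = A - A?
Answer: 7798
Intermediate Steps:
y(A) = 0
z = 17480
(-9682 - y(133)) + z = (-9682 - 1*0) + 17480 = (-9682 + 0) + 17480 = -9682 + 17480 = 7798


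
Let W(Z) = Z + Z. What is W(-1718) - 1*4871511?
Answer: -4874947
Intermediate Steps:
W(Z) = 2*Z
W(-1718) - 1*4871511 = 2*(-1718) - 1*4871511 = -3436 - 4871511 = -4874947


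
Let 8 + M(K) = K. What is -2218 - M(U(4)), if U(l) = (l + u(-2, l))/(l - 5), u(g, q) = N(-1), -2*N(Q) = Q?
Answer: -4411/2 ≈ -2205.5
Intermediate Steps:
N(Q) = -Q/2
u(g, q) = 1/2 (u(g, q) = -1/2*(-1) = 1/2)
U(l) = (1/2 + l)/(-5 + l) (U(l) = (l + 1/2)/(l - 5) = (1/2 + l)/(-5 + l))
M(K) = -8 + K
-2218 - M(U(4)) = -2218 - (-8 + (1/2 + 4)/(-5 + 4)) = -2218 - (-8 + (9/2)/(-1)) = -2218 - (-8 - 1*9/2) = -2218 - (-8 - 9/2) = -2218 - 1*(-25/2) = -2218 + 25/2 = -4411/2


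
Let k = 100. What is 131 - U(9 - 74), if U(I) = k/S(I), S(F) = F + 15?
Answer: 133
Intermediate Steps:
S(F) = 15 + F
U(I) = 100/(15 + I)
131 - U(9 - 74) = 131 - 100/(15 + (9 - 74)) = 131 - 100/(15 - 65) = 131 - 100/(-50) = 131 - 100*(-1)/50 = 131 - 1*(-2) = 131 + 2 = 133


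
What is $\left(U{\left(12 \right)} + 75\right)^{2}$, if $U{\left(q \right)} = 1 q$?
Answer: $7569$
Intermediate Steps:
$U{\left(q \right)} = q$
$\left(U{\left(12 \right)} + 75\right)^{2} = \left(12 + 75\right)^{2} = 87^{2} = 7569$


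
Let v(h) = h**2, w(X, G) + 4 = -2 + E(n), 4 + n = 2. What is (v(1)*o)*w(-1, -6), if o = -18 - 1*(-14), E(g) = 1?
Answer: 20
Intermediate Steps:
n = -2 (n = -4 + 2 = -2)
o = -4 (o = -18 + 14 = -4)
w(X, G) = -5 (w(X, G) = -4 + (-2 + 1) = -4 - 1 = -5)
(v(1)*o)*w(-1, -6) = (1**2*(-4))*(-5) = (1*(-4))*(-5) = -4*(-5) = 20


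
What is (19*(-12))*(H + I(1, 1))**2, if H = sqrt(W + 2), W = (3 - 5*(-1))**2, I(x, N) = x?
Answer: -15276 - 456*sqrt(66) ≈ -18981.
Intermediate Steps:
W = 64 (W = (3 + 5)**2 = 8**2 = 64)
H = sqrt(66) (H = sqrt(64 + 2) = sqrt(66) ≈ 8.1240)
(19*(-12))*(H + I(1, 1))**2 = (19*(-12))*(sqrt(66) + 1)**2 = -228*(1 + sqrt(66))**2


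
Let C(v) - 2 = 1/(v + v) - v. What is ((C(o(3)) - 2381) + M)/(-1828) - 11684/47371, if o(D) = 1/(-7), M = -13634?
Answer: 81282953/9545816 ≈ 8.5150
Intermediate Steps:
o(D) = -⅐
C(v) = 2 + 1/(2*v) - v (C(v) = 2 + (1/(v + v) - v) = 2 + (1/(2*v) - v) = 2 + 1/(2*v) - v)
((C(o(3)) - 2381) + M)/(-1828) - 11684/47371 = (((2 + 1/(2*(-⅐)) - 1*(-⅐)) - 2381) - 13634)/(-1828) - 11684/47371 = (((2 + (½)*(-7) + ⅐) - 2381) - 13634)*(-1/1828) - 11684*1/47371 = (((2 - 7/2 + ⅐) - 2381) - 13634)*(-1/1828) - 92/373 = ((-19/14 - 2381) - 13634)*(-1/1828) - 92/373 = (-33353/14 - 13634)*(-1/1828) - 92/373 = -224229/14*(-1/1828) - 92/373 = 224229/25592 - 92/373 = 81282953/9545816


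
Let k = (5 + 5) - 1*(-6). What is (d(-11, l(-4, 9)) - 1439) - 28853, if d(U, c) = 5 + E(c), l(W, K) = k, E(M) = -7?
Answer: -30294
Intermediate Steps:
k = 16 (k = 10 + 6 = 16)
l(W, K) = 16
d(U, c) = -2 (d(U, c) = 5 - 7 = -2)
(d(-11, l(-4, 9)) - 1439) - 28853 = (-2 - 1439) - 28853 = -1441 - 28853 = -30294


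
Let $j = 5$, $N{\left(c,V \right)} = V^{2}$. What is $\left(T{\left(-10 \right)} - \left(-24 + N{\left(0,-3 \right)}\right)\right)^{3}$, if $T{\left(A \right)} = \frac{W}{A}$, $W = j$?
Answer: $\frac{24389}{8} \approx 3048.6$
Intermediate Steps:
$W = 5$
$T{\left(A \right)} = \frac{5}{A}$
$\left(T{\left(-10 \right)} - \left(-24 + N{\left(0,-3 \right)}\right)\right)^{3} = \left(\frac{5}{-10} - \left(-24 + \left(-3\right)^{2}\right)\right)^{3} = \left(5 \left(- \frac{1}{10}\right) - \left(-24 + 9\right)\right)^{3} = \left(- \frac{1}{2} - -15\right)^{3} = \left(- \frac{1}{2} + 15\right)^{3} = \left(\frac{29}{2}\right)^{3} = \frac{24389}{8}$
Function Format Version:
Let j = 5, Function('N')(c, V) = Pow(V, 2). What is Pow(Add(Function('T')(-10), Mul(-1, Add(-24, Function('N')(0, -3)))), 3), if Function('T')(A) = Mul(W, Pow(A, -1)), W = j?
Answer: Rational(24389, 8) ≈ 3048.6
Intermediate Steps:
W = 5
Function('T')(A) = Mul(5, Pow(A, -1))
Pow(Add(Function('T')(-10), Mul(-1, Add(-24, Function('N')(0, -3)))), 3) = Pow(Add(Mul(5, Pow(-10, -1)), Mul(-1, Add(-24, Pow(-3, 2)))), 3) = Pow(Add(Mul(5, Rational(-1, 10)), Mul(-1, Add(-24, 9))), 3) = Pow(Add(Rational(-1, 2), Mul(-1, -15)), 3) = Pow(Add(Rational(-1, 2), 15), 3) = Pow(Rational(29, 2), 3) = Rational(24389, 8)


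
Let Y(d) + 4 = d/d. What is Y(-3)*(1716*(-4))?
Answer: 20592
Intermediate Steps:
Y(d) = -3 (Y(d) = -4 + d/d = -4 + 1 = -3)
Y(-3)*(1716*(-4)) = -5148*(-4) = -3*(-6864) = 20592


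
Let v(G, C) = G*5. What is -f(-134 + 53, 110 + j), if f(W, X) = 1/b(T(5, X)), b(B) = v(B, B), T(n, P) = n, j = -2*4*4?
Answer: -1/25 ≈ -0.040000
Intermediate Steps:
v(G, C) = 5*G
j = -32 (j = -8*4 = -32)
b(B) = 5*B
f(W, X) = 1/25 (f(W, X) = 1/(5*5) = 1/25)
-f(-134 + 53, 110 + j) = -1*1/25 = -1/25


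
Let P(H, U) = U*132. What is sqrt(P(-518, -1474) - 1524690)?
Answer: I*sqrt(1719258) ≈ 1311.2*I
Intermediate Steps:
P(H, U) = 132*U
sqrt(P(-518, -1474) - 1524690) = sqrt(132*(-1474) - 1524690) = sqrt(-194568 - 1524690) = sqrt(-1719258) = I*sqrt(1719258)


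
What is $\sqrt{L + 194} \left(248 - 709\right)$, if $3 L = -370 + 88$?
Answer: $-4610$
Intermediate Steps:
$L = -94$ ($L = \frac{-370 + 88}{3} = \frac{1}{3} \left(-282\right) = -94$)
$\sqrt{L + 194} \left(248 - 709\right) = \sqrt{-94 + 194} \left(248 - 709\right) = \sqrt{100} \left(-461\right) = 10 \left(-461\right) = -4610$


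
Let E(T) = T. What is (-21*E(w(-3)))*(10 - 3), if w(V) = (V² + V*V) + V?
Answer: -2205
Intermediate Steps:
w(V) = V + 2*V² (w(V) = (V² + V²) + V = 2*V² + V = V + 2*V²)
(-21*E(w(-3)))*(10 - 3) = (-(-63)*(1 + 2*(-3)))*(10 - 3) = -(-63)*(1 - 6)*7 = -(-63)*(-5)*7 = -21*15*7 = -315*7 = -2205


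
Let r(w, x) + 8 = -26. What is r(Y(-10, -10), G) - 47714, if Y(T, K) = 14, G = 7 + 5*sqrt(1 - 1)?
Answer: -47748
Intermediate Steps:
G = 7 (G = 7 + 5*sqrt(0) = 7 + 5*0 = 7 + 0 = 7)
r(w, x) = -34 (r(w, x) = -8 - 26 = -34)
r(Y(-10, -10), G) - 47714 = -34 - 47714 = -47748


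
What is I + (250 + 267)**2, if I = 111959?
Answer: 379248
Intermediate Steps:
I + (250 + 267)**2 = 111959 + (250 + 267)**2 = 111959 + 517**2 = 111959 + 267289 = 379248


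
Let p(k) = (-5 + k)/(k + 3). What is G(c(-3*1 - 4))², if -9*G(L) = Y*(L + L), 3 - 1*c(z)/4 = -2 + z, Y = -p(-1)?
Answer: 1024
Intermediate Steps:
p(k) = (-5 + k)/(3 + k)
Y = 3 (Y = -(-5 - 1)/(3 - 1) = -(-6)/2 = -1*(-3) = 3)
c(z) = 20 - 4*z (c(z) = 12 - 4*(-2 + z) = 12 + (8 - 4*z) = 20 - 4*z)
G(L) = -2*L/3 (G(L) = -(L + L)/3 = -2*L/3)
G(c(-3*1 - 4))² = (-2*(20 - 4*(-3*1 - 4))/3)² = (-2*(20 - 4*(-3 - 4))/3)² = (-2*(20 - 4*(-7))/3)² = (-2*(20 + 28)/3)² = (-⅔*48)² = (-32)² = 1024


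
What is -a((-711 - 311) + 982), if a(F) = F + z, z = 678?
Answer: -638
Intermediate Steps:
a(F) = 678 + F (a(F) = F + 678 = 678 + F)
-a((-711 - 311) + 982) = -(678 + ((-711 - 311) + 982)) = -(678 + (-1022 + 982)) = -(678 - 40) = -1*638 = -638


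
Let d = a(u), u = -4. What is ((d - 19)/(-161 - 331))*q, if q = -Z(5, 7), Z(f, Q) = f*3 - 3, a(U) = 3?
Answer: -16/41 ≈ -0.39024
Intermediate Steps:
Z(f, Q) = -3 + 3*f (Z(f, Q) = 3*f - 3 = -3 + 3*f)
d = 3
q = -12 (q = -(-3 + 3*5) = -(-3 + 15) = -1*12 = -12)
((d - 19)/(-161 - 331))*q = ((3 - 19)/(-161 - 331))*(-12) = -16/(-492)*(-12) = -16*(-1/492)*(-12) = (4/123)*(-12) = -16/41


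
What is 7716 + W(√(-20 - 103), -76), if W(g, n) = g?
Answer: 7716 + I*√123 ≈ 7716.0 + 11.091*I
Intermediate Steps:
7716 + W(√(-20 - 103), -76) = 7716 + √(-20 - 103) = 7716 + √(-123) = 7716 + I*√123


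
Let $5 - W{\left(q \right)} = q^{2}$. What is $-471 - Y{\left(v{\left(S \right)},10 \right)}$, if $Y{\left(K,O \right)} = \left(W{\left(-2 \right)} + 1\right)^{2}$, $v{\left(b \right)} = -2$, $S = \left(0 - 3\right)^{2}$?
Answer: $-475$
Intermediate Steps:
$W{\left(q \right)} = 5 - q^{2}$
$S = 9$ ($S = \left(-3\right)^{2} = 9$)
$Y{\left(K,O \right)} = 4$ ($Y{\left(K,O \right)} = \left(\left(5 - \left(-2\right)^{2}\right) + 1\right)^{2} = \left(\left(5 - 4\right) + 1\right)^{2} = \left(1 + 1\right)^{2} = 2^{2} = 4$)
$-471 - Y{\left(v{\left(S \right)},10 \right)} = -471 - 4 = -475$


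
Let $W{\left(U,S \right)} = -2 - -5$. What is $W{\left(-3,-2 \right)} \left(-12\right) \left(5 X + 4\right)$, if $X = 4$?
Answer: $-864$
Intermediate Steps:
$W{\left(U,S \right)} = 3$ ($W{\left(U,S \right)} = -2 + 5 = 3$)
$W{\left(-3,-2 \right)} \left(-12\right) \left(5 X + 4\right) = 3 \left(-12\right) \left(5 \cdot 4 + 4\right) = - 36 \left(20 + 4\right) = \left(-36\right) 24 = -864$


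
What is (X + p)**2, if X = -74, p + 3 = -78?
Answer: 24025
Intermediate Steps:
p = -81 (p = -3 - 78 = -81)
(X + p)**2 = (-74 - 81)**2 = (-155)**2 = 24025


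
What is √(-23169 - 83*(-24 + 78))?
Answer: I*√27651 ≈ 166.29*I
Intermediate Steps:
√(-23169 - 83*(-24 + 78)) = √(-23169 - 83*54) = √(-23169 - 4482) = √(-27651) = I*√27651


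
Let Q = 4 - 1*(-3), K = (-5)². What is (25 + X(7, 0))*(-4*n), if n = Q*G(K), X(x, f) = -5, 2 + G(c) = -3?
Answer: 2800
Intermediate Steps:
K = 25
G(c) = -5 (G(c) = -2 - 3 = -5)
Q = 7 (Q = 4 + 3 = 7)
n = -35 (n = 7*(-5) = -35)
(25 + X(7, 0))*(-4*n) = (25 - 5)*(-4*(-35)) = 20*140 = 2800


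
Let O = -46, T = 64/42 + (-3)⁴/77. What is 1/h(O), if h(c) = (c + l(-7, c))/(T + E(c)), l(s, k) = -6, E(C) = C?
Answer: 1433/1716 ≈ 0.83508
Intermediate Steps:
T = 85/33 (T = 64*(1/42) + 81*(1/77) = 32/21 + 81/77 = 85/33 ≈ 2.5758)
h(c) = (-6 + c)/(85/33 + c) (h(c) = (c - 6)/(85/33 + c) = (-6 + c)/(85/33 + c))
1/h(O) = 1/(33*(-6 - 46)/(85 + 33*(-46))) = 1/(33*(-52)/(85 - 1518)) = 1/(33*(-52)/(-1433)) = 1/(33*(-1/1433)*(-52)) = 1/(1716/1433) = 1433/1716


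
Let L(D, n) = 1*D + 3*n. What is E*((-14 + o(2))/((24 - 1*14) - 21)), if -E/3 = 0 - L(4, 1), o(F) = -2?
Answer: 336/11 ≈ 30.545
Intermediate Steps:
L(D, n) = D + 3*n
E = 21 (E = -3*(0 - (4 + 3*1)) = -3*(0 - (4 + 3)) = -3*(0 - 1*7) = -3*(0 - 7) = -3*(-7) = 21)
E*((-14 + o(2))/((24 - 1*14) - 21)) = 21*((-14 - 2)/((24 - 1*14) - 21)) = 21*(-16/((24 - 14) - 21)) = 21*(-16/(10 - 21)) = 21*(-16/(-11)) = 21*(-16*(-1/11)) = 21*(16/11) = 336/11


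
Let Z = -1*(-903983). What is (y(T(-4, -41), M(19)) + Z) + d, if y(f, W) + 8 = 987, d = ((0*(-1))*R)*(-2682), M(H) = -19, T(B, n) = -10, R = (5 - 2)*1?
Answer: 904962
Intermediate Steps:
R = 3 (R = 3*1 = 3)
d = 0 (d = ((0*(-1))*3)*(-2682) = (0*3)*(-2682) = 0*(-2682) = 0)
Z = 903983
y(f, W) = 979 (y(f, W) = -8 + 987 = 979)
(y(T(-4, -41), M(19)) + Z) + d = (979 + 903983) + 0 = 904962 + 0 = 904962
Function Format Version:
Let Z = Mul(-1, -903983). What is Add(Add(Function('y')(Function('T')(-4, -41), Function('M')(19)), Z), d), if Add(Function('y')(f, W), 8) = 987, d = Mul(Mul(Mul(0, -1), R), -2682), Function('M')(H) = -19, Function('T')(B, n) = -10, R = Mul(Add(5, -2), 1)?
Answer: 904962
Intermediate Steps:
R = 3 (R = Mul(3, 1) = 3)
d = 0 (d = Mul(Mul(Mul(0, -1), 3), -2682) = Mul(Mul(0, 3), -2682) = Mul(0, -2682) = 0)
Z = 903983
Function('y')(f, W) = 979 (Function('y')(f, W) = Add(-8, 987) = 979)
Add(Add(Function('y')(Function('T')(-4, -41), Function('M')(19)), Z), d) = Add(Add(979, 903983), 0) = Add(904962, 0) = 904962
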